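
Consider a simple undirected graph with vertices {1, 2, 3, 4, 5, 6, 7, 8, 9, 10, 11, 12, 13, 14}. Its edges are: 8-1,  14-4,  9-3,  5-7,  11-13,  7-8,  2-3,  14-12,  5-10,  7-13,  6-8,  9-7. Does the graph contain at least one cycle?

The graph has 14 vertices, 12 edges, and 2 connected components.
Since 12 = 14 - 2, the graph is a forest and contains no cycle.

No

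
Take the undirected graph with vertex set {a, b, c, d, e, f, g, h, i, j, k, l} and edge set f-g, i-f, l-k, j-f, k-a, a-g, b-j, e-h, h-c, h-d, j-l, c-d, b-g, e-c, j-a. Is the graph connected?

No

Component: {c, d, e, h}
Component: {a, b, f, g, i, j, k, l}
No edge joins these 2 groups, so the graph is disconnected.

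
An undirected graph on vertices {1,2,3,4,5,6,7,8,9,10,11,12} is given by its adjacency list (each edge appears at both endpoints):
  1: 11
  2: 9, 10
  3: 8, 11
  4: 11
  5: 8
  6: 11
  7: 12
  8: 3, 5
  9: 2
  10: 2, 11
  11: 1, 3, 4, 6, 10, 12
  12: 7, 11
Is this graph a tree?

The graph has 12 vertices and 11 edges.
Connected and |E| = |V| - 1, which characterizes a tree.

Yes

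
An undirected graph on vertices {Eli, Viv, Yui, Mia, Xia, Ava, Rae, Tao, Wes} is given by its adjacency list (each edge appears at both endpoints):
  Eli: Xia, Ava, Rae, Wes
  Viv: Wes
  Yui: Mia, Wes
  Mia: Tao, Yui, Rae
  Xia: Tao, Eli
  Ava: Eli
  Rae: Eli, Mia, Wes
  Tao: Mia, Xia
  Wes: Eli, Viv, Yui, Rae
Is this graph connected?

Yes

A breadth-first search from Eli visits Eli, Wes, Ava, Xia, Rae, Yui, Viv, Tao, Mia — all 9 vertices — so the graph is connected.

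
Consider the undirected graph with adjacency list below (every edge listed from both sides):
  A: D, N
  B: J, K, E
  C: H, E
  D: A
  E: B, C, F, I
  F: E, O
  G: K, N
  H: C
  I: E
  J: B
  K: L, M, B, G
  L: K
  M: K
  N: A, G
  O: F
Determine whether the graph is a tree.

The graph has 15 vertices and 14 edges.
Connected and |E| = |V| - 1, which characterizes a tree.

Yes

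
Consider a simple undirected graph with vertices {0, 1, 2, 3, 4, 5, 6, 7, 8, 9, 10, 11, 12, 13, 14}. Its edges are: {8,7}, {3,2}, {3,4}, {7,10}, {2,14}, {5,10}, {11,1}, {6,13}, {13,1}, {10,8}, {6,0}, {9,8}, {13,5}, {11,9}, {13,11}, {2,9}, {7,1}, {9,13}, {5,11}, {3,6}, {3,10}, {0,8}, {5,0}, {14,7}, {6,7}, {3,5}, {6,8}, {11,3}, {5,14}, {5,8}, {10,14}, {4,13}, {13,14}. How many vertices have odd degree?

Degrees: 0:3, 1:3, 2:3, 3:6, 4:2, 5:7, 6:5, 7:5, 8:6, 9:4, 10:5, 11:5, 12:0, 13:7, 14:5
Odd-degree vertices: 0, 1, 2, 5, 6, 7, 10, 11, 13, 14.

10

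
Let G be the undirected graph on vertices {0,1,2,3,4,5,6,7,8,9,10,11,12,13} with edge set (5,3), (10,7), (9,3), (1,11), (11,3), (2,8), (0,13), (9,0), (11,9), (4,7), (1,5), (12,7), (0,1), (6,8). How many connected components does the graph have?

Component: {2, 6, 8}
Component: {4, 7, 10, 12}
Component: {0, 1, 3, 5, 9, 11, 13}

3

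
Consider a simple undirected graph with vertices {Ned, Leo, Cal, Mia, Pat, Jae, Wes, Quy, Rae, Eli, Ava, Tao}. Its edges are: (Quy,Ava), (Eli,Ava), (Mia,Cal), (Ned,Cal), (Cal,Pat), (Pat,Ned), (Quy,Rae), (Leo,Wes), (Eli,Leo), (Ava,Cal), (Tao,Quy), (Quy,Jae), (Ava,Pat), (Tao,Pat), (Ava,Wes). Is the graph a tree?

No

The graph has 12 vertices and 15 edges.
Connected but with 15 > 11 edges, so it has a cycle and is not a tree.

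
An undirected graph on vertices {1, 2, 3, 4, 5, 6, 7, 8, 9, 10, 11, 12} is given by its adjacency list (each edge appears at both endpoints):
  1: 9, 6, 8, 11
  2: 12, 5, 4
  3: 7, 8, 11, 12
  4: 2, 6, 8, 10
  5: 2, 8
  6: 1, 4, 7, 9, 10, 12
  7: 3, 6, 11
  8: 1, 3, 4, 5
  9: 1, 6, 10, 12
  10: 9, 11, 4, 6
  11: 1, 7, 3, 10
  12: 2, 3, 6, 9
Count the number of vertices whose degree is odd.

Degrees: 1:4, 2:3, 3:4, 4:4, 5:2, 6:6, 7:3, 8:4, 9:4, 10:4, 11:4, 12:4
Odd-degree vertices: 2, 7.

2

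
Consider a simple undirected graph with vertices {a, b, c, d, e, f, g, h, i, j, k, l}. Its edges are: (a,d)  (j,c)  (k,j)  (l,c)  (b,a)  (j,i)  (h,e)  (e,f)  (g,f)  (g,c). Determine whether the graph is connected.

Component: {a, b, d}
Component: {c, e, f, g, h, i, j, k, l}
There are 2 separate components, so the graph is not connected.

No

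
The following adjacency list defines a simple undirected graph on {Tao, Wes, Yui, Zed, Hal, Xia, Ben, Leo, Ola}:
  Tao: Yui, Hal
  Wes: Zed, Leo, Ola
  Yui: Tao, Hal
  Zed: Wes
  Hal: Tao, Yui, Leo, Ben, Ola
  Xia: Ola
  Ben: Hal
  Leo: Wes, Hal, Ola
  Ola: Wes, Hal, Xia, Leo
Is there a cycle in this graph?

The graph has 9 vertices, 11 edges, and 1 connected component.
One cycle is Ola-Leo-Wes-Ola.

Yes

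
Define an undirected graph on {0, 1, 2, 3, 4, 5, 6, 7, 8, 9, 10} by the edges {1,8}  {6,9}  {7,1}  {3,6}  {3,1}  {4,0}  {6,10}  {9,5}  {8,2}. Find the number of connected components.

2

Component: {0, 4}
Component: {1, 2, 3, 5, 6, 7, 8, 9, 10}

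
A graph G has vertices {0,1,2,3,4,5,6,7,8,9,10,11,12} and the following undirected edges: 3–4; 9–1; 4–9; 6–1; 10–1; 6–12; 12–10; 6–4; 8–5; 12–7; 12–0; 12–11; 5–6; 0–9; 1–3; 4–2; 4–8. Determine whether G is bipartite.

No

10-1-9-0-12-10 is an odd cycle (length 5), and a bipartite graph can contain only even cycles.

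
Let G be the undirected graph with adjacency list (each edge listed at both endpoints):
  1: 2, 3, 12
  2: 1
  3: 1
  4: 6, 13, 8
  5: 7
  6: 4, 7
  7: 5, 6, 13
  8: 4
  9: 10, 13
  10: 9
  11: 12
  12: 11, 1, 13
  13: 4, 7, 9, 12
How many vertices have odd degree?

Degrees: 1:3, 2:1, 3:1, 4:3, 5:1, 6:2, 7:3, 8:1, 9:2, 10:1, 11:1, 12:3, 13:4
Odd-degree vertices: 1, 2, 3, 4, 5, 7, 8, 10, 11, 12.

10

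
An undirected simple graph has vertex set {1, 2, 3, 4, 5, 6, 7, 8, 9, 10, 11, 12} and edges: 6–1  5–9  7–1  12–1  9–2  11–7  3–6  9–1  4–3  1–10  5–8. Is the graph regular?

No

Degrees: 1:5, 2:1, 3:2, 4:1, 5:2, 6:2, 7:2, 8:1, 9:3, 10:1, 11:1, 12:1
Degrees are not all equal (e.g. deg(2)=1 but deg(1)=5); not regular.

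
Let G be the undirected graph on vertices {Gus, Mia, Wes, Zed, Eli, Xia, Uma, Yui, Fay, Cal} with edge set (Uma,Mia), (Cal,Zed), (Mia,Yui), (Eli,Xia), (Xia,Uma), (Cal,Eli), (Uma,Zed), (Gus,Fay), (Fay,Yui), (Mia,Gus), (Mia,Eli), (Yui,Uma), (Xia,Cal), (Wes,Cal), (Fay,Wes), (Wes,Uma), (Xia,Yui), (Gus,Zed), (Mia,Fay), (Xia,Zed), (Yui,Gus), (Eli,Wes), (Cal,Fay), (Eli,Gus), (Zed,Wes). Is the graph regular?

Yes

Degrees: Gus:5, Mia:5, Wes:5, Zed:5, Eli:5, Xia:5, Uma:5, Yui:5, Fay:5, Cal:5
All degrees equal 5; the graph is regular.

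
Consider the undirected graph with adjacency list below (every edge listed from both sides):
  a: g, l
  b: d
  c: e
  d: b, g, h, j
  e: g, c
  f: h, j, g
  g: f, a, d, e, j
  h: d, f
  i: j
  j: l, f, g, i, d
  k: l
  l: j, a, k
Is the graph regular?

No

Degrees: a:2, b:1, c:1, d:4, e:2, f:3, g:5, h:2, i:1, j:5, k:1, l:3
Vertex b has degree 1 while g has degree 5, so the graph is not regular.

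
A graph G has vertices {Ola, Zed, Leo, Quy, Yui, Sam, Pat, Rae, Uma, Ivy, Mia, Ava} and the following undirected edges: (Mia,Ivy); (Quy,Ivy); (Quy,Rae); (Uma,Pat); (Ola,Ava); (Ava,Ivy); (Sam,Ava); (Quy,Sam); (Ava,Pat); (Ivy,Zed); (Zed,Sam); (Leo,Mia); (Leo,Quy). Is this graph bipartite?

Partition the vertices as {Zed, Quy, Yui, Uma, Mia, Ava} vs {Ola, Leo, Sam, Pat, Rae, Ivy}. Each listed edge has one endpoint in each part, so the graph is bipartite.

Yes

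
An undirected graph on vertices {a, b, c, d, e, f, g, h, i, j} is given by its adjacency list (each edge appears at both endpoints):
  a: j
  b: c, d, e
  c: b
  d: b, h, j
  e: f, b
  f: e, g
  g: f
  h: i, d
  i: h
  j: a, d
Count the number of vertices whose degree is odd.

6

Degrees: a:1, b:3, c:1, d:3, e:2, f:2, g:1, h:2, i:1, j:2
Odd-degree vertices: a, b, c, d, g, i.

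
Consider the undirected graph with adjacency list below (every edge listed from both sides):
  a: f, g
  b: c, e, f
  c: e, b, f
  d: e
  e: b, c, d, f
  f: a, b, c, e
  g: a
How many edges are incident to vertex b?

3

Neighbors of b: c, e, f.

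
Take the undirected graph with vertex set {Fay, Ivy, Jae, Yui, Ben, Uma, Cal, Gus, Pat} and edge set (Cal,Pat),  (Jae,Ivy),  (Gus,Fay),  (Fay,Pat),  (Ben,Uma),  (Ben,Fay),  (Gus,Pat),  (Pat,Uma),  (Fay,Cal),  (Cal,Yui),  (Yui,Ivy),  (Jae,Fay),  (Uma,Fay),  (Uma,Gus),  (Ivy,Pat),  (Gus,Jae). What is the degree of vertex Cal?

3

Neighbors of Cal: Fay, Yui, Pat.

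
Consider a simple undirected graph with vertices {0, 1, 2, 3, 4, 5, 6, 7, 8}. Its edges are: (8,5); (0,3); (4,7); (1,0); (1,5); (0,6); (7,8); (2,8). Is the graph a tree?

Yes

|V| = 9, |E| = 8.
It is connected with exactly 8 edges, hence acyclic — it is a tree.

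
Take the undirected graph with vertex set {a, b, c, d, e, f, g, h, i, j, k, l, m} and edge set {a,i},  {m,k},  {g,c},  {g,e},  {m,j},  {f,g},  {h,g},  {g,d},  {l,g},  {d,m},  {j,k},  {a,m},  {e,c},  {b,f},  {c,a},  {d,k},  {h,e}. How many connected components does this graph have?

Component: {a, b, c, d, e, f, g, h, i, j, k, l, m}

1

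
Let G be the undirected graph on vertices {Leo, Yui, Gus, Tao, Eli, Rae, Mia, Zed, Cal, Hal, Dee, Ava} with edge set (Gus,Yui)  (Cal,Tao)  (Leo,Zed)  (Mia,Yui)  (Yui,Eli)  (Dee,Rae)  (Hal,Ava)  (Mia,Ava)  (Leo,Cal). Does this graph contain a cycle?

No

The graph has 12 vertices, 9 edges, and 3 connected components.
Since 9 = 12 - 3, the graph is a forest and contains no cycle.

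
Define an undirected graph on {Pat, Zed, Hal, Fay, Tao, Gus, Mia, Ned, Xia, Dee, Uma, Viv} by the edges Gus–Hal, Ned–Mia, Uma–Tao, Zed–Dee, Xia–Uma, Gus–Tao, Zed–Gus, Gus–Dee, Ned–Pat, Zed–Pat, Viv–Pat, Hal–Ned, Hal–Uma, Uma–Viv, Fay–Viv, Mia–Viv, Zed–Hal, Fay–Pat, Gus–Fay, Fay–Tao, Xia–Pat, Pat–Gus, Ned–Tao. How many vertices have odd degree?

Degrees: Pat:6, Zed:4, Hal:4, Fay:4, Tao:4, Gus:6, Mia:2, Ned:4, Xia:2, Dee:2, Uma:4, Viv:4
Odd-degree vertices: none.

0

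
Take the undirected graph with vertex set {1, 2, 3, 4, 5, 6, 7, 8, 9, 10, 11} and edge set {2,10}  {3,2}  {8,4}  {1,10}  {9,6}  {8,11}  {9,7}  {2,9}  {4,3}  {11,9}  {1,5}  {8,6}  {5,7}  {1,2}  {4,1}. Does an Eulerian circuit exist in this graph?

Degrees: 1:4, 2:4, 3:2, 4:3, 5:2, 6:2, 7:2, 8:3, 9:4, 10:2, 11:2
Vertices with odd degree: 4, 8. An Eulerian circuit requires all degrees even.

No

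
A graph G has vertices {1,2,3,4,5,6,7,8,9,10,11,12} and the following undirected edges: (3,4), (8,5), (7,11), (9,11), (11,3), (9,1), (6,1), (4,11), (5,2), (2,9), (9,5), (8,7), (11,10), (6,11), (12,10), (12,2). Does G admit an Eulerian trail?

Yes

Degrees: 1:2, 2:3, 3:2, 4:2, 5:3, 6:2, 7:2, 8:2, 9:4, 10:2, 11:6, 12:2
Odd-degree vertices: 2, 5 (2 total).
With 2 odd-degree vertices and all edges in one connected piece, an Eulerian trail exists (from 2 to 5).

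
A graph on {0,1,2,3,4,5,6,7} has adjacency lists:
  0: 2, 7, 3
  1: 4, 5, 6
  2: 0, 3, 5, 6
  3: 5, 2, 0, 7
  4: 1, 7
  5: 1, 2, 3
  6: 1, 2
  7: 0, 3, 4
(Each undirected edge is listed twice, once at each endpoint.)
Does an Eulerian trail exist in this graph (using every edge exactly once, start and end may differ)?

No

Degrees: 0:3, 1:3, 2:4, 3:4, 4:2, 5:3, 6:2, 7:3
Odd-degree vertices: 0, 1, 5, 7 (4 total).
An Eulerian trail requires 0 or 2 odd-degree vertices; here there are 4.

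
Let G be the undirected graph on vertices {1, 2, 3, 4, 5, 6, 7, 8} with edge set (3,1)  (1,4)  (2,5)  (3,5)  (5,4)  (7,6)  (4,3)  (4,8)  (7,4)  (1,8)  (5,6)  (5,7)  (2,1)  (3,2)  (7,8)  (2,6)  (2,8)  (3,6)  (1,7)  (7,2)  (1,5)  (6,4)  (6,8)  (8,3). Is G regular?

Yes

Degrees: 1:6, 2:6, 3:6, 4:6, 5:6, 6:6, 7:6, 8:6
Every vertex has degree 6, so the graph is 6-regular.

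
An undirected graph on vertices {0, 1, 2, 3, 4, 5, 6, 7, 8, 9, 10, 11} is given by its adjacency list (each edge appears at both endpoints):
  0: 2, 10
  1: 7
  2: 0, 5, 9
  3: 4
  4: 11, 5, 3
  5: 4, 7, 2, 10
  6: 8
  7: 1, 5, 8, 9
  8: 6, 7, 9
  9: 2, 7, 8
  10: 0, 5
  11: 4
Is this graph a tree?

No

|V| = 12, |E| = 14.
A tree on 12 vertices has exactly 11 edges; this graph has 14, so it contains a cycle and is not a tree.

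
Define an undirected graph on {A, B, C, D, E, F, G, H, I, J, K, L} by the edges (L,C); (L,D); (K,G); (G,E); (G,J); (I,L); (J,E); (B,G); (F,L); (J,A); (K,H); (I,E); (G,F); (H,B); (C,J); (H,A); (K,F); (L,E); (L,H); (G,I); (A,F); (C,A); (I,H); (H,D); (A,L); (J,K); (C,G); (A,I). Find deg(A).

6

Neighbors of A: C, F, H, I, J, L.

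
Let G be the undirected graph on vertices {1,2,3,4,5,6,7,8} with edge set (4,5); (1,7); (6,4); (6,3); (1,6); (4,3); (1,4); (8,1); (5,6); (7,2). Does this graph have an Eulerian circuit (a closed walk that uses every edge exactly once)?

Degrees: 1:4, 2:1, 3:2, 4:4, 5:2, 6:4, 7:2, 8:1
Vertices with odd degree: 2, 8. An Eulerian circuit requires all degrees even.

No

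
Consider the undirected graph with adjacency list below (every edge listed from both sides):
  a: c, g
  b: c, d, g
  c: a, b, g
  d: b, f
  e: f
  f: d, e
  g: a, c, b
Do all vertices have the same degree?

Degrees: a:2, b:3, c:3, d:2, e:1, f:2, g:3
Degrees are not all equal (e.g. deg(e)=1 but deg(b)=3); not regular.

No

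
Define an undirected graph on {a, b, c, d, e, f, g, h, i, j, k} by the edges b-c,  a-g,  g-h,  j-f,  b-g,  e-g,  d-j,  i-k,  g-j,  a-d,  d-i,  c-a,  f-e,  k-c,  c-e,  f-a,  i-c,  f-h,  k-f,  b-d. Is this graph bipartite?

c-i-k-c is an odd cycle (length 3), and a bipartite graph can contain only even cycles.

No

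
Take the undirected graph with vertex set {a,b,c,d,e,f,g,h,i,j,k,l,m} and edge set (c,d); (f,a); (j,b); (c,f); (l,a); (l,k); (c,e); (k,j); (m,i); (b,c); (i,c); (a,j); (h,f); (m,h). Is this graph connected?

No

Component: {g}
Component: {a, b, c, d, e, f, h, i, j, k, l, m}
There are 2 separate components, so the graph is not connected.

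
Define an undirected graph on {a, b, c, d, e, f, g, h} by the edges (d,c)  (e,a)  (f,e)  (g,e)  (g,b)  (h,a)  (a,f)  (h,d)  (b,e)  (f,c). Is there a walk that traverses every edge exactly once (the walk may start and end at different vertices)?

Degrees: a:3, b:2, c:2, d:2, e:4, f:3, g:2, h:2
Odd-degree vertices: a, f (2 total).
With 2 odd-degree vertices and all edges in one connected piece, an Eulerian trail exists (from a to f).

Yes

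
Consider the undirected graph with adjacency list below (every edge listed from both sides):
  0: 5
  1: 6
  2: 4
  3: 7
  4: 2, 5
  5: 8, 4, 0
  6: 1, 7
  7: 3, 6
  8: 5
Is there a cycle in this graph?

The graph has 9 vertices, 7 edges, and 2 connected components.
Since 7 = 9 - 2, the graph is a forest and contains no cycle.

No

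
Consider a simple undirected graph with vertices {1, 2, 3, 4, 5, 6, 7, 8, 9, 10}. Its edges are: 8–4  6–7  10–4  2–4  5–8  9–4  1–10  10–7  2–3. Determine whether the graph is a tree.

Yes

The graph has 10 vertices and 9 edges.
Connected and |E| = |V| - 1, which characterizes a tree.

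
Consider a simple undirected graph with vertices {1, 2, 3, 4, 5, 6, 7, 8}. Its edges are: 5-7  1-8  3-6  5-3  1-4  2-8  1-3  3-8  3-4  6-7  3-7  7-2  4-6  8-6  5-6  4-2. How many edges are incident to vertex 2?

Neighbors of 2: 4, 7, 8.

3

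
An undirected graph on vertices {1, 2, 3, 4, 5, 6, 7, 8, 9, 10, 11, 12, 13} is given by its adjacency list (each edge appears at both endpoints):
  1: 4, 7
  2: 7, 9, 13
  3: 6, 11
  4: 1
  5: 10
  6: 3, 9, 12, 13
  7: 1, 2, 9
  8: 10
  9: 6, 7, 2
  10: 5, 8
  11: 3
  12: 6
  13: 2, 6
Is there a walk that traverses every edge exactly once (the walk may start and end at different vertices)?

Degrees: 1:2, 2:3, 3:2, 4:1, 5:1, 6:4, 7:3, 8:1, 9:3, 10:2, 11:1, 12:1, 13:2
Odd-degree vertices: 2, 4, 5, 7, 8, 9, 11, 12 (8 total).
With 8 odd-degree vertices (more than two), no single trail can use every edge.

No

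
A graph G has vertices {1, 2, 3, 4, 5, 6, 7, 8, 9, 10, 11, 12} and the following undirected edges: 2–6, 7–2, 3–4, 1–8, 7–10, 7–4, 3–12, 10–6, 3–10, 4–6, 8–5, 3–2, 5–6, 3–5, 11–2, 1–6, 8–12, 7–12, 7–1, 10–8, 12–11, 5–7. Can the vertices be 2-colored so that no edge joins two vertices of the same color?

A valid 2-coloring puts {3, 6, 7, 8, 9, 11} on one side and {1, 2, 4, 5, 10, 12} on the other; every edge crosses between the two sides.

Yes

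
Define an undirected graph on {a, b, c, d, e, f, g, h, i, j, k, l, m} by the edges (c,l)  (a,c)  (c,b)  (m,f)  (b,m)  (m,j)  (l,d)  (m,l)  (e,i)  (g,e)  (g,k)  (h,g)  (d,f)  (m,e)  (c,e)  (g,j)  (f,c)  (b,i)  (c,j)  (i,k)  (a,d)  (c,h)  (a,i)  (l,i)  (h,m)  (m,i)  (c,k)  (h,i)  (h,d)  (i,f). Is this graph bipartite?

The cycle f-i-m-f has length 3, which is odd, so the graph is not bipartite.

No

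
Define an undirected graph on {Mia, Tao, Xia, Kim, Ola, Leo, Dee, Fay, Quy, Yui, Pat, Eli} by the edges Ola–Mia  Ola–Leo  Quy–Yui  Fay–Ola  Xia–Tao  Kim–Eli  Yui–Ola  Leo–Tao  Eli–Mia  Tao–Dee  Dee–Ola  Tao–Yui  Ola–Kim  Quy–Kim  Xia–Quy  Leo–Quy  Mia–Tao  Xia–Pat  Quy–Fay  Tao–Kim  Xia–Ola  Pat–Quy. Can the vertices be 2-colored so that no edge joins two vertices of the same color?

Quy-Pat-Xia-Quy is an odd cycle (length 3), and a bipartite graph can contain only even cycles.

No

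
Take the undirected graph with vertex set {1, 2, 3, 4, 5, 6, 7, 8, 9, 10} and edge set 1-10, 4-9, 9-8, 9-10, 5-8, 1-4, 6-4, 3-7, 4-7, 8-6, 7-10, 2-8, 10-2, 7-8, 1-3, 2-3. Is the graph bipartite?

Partition the vertices as {3, 4, 8, 10} vs {1, 2, 5, 6, 7, 9}. Each listed edge has one endpoint in each part, so the graph is bipartite.

Yes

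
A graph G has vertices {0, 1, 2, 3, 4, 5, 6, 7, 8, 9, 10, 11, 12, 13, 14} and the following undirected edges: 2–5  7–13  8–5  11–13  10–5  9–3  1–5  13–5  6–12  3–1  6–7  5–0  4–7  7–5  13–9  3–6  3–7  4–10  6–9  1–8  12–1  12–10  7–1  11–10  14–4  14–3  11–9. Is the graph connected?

A breadth-first search from 0 visits 0, 5, 10, 7, 2, 13, 1, 8, 11, 4, 12, 6, 3, 9, 14 — all 15 vertices — so the graph is connected.

Yes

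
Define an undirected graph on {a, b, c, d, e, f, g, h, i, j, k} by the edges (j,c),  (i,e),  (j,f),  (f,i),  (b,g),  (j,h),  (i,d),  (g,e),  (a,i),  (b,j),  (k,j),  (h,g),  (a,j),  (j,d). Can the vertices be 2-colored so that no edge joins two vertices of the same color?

Yes

Partition the vertices as {g, i, j} vs {a, b, c, d, e, f, h, k}. Each listed edge has one endpoint in each part, so the graph is bipartite.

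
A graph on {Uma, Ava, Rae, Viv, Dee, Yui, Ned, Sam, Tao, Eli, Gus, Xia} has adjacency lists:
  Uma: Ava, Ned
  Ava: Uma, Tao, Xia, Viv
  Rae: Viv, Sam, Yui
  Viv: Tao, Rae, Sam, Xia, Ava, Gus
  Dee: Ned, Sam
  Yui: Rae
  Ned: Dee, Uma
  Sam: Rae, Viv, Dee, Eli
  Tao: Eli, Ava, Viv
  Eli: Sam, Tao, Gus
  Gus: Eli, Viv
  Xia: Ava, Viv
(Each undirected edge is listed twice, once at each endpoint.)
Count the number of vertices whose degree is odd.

4

Degrees: Uma:2, Ava:4, Rae:3, Viv:6, Dee:2, Yui:1, Ned:2, Sam:4, Tao:3, Eli:3, Gus:2, Xia:2
Odd-degree vertices: Rae, Yui, Tao, Eli.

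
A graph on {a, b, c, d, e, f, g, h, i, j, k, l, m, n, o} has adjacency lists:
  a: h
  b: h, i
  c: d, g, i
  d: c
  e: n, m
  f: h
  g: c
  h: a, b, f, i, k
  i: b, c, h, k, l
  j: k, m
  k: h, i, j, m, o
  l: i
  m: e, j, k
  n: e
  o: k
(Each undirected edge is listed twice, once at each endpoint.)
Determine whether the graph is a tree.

No

The graph has 15 vertices and 17 edges.
Connected but with 17 > 14 edges, so it has a cycle and is not a tree.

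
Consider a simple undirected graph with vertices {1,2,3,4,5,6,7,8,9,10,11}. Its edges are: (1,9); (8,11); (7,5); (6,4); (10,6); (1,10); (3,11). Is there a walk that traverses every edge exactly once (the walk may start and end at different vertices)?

Degrees: 1:2, 2:0, 3:1, 4:1, 5:1, 6:2, 7:1, 8:1, 9:1, 10:2, 11:2
Odd-degree vertices: 3, 4, 5, 7, 8, 9 (6 total).
With 6 odd-degree vertices (more than two), no single trail can use every edge.

No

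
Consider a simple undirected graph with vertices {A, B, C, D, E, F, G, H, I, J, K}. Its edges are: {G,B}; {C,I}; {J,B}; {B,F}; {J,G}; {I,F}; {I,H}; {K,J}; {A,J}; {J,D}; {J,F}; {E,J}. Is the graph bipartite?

No

F-B-J-F is an odd cycle (length 3), and a bipartite graph can contain only even cycles.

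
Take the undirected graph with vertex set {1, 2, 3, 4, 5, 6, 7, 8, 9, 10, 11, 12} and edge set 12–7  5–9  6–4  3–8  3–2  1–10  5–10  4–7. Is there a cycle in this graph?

The graph has 12 vertices, 8 edges, and 4 connected components.
Since 8 = 12 - 4, the graph is a forest and contains no cycle.

No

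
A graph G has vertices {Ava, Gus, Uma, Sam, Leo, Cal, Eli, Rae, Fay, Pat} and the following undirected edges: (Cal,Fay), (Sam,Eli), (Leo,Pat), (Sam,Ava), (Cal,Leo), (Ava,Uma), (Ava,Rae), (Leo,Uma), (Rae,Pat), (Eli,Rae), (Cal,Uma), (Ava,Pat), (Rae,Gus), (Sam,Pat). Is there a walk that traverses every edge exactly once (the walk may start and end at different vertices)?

Degrees: Ava:4, Gus:1, Uma:3, Sam:3, Leo:3, Cal:3, Eli:2, Rae:4, Fay:1, Pat:4
Odd-degree vertices: Gus, Uma, Sam, Leo, Cal, Fay (6 total).
An Eulerian trail requires 0 or 2 odd-degree vertices; here there are 6.

No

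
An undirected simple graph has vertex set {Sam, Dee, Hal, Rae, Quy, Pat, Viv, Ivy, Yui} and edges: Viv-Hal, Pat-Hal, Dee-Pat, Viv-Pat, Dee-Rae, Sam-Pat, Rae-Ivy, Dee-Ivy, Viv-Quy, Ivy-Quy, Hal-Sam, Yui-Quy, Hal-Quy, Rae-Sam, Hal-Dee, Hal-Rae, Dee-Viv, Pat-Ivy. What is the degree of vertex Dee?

5

Neighbors of Dee: Hal, Rae, Pat, Viv, Ivy.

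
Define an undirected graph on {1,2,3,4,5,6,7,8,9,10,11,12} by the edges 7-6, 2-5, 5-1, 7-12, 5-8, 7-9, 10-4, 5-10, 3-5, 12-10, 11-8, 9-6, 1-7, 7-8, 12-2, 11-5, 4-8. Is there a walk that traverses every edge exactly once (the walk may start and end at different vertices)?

Degrees: 1:2, 2:2, 3:1, 4:2, 5:6, 6:2, 7:5, 8:4, 9:2, 10:3, 11:2, 12:3
Odd-degree vertices: 3, 7, 10, 12 (4 total).
With 4 odd-degree vertices (more than two), no single trail can use every edge.

No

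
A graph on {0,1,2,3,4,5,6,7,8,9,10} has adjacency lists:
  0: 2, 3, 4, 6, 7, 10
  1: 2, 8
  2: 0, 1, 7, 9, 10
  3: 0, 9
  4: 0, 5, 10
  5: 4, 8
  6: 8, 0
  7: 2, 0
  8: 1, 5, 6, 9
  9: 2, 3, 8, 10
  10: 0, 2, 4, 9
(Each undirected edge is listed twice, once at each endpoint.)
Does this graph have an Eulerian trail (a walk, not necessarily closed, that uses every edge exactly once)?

Degrees: 0:6, 1:2, 2:5, 3:2, 4:3, 5:2, 6:2, 7:2, 8:4, 9:4, 10:4
Odd-degree vertices: 2, 4 (2 total).
With 2 odd-degree vertices and all edges in one connected piece, an Eulerian trail exists (from 2 to 4).

Yes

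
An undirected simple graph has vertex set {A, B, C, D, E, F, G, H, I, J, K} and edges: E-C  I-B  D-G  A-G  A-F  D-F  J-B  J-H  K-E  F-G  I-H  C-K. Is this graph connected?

No

Component: {C, E, K}
Component: {A, D, F, G}
Component: {B, H, I, J}
There are 3 separate components, so the graph is not connected.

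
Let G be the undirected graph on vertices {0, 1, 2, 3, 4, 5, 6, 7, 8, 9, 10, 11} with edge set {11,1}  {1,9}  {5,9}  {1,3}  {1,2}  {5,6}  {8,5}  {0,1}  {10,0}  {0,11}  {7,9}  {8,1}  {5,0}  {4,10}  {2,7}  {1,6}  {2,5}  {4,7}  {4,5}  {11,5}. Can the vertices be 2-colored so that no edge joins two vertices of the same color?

No

1-0-11-1 is an odd cycle (length 3), and a bipartite graph can contain only even cycles.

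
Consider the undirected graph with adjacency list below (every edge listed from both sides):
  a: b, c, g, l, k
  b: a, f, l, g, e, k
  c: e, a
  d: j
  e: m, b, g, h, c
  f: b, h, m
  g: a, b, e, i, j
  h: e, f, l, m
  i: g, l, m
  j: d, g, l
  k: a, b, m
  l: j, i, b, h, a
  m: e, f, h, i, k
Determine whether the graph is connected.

Starting from a and exploring outward reaches every vertex (a, l, k, g, b, c, h, j, i, m, e, f, d); the graph is connected.

Yes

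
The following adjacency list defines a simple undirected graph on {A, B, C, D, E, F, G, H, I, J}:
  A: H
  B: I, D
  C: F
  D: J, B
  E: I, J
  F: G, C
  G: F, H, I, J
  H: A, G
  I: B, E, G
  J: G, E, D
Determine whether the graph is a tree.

No

The graph has 10 vertices and 11 edges.
Connected but with 11 > 9 edges, so it has a cycle and is not a tree.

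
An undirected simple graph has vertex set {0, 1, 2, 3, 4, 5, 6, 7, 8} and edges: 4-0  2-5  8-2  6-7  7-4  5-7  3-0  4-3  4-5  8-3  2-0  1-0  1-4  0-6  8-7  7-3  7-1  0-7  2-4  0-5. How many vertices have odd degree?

Degrees: 0:7, 1:3, 2:4, 3:4, 4:6, 5:4, 6:2, 7:7, 8:3
Odd-degree vertices: 0, 1, 7, 8.

4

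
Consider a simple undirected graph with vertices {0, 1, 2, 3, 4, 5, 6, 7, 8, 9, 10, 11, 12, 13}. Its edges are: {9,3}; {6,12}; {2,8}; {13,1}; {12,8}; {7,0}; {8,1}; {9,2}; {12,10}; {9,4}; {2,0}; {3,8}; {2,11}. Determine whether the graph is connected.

Component: {5}
Component: {0, 1, 2, 3, 4, 6, 7, 8, 9, 10, 11, 12, 13}
There are 2 separate components, so the graph is not connected.

No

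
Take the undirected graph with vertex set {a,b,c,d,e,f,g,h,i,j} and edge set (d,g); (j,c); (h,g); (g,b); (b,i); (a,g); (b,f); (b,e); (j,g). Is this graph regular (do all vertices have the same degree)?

No

Degrees: a:1, b:4, c:1, d:1, e:1, f:1, g:5, h:1, i:1, j:2
Degrees are not all equal (e.g. deg(a)=1 but deg(g)=5); not regular.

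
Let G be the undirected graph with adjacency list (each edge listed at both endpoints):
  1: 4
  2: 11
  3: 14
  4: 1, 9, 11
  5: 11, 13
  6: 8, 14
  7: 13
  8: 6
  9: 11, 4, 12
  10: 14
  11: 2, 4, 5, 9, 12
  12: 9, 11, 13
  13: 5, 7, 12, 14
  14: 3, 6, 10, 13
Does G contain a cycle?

Yes

|V| = 14, |E| = 16, number of components = 1.
Since 16 > 14 - 1, a cycle must exist; for instance 11-5-13-12-9-11.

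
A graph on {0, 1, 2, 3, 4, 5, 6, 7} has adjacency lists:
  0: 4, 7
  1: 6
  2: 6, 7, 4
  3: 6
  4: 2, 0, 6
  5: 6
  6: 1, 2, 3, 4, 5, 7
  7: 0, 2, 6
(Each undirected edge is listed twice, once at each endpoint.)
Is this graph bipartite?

2-6-7-2 is an odd cycle (length 3), and a bipartite graph can contain only even cycles.

No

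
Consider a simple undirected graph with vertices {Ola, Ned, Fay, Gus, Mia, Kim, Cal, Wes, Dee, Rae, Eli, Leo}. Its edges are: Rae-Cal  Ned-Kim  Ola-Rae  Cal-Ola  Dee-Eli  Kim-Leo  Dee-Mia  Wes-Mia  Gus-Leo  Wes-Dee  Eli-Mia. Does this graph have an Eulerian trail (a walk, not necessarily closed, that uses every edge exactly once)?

No

Degrees: Ola:2, Ned:1, Fay:0, Gus:1, Mia:3, Kim:2, Cal:2, Wes:2, Dee:3, Rae:2, Eli:2, Leo:2
Odd-degree vertices: Ned, Gus, Mia, Dee (4 total).
An Eulerian trail requires 0 or 2 odd-degree vertices; here there are 4.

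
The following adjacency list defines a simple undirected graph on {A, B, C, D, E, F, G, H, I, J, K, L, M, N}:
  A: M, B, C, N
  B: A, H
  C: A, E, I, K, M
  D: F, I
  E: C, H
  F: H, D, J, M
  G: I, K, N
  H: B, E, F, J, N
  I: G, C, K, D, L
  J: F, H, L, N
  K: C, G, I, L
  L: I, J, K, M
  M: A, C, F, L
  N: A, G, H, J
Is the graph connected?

Starting from A and exploring outward reaches every vertex (A, M, B, C, N, F, L, H, I, K, E, G, J, D); the graph is connected.

Yes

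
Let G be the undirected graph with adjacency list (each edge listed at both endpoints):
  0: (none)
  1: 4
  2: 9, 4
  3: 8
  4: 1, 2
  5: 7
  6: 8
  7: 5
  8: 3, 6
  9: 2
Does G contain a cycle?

The graph has 10 vertices, 6 edges, and 4 connected components.
Since 6 = 10 - 4, the graph is a forest and contains no cycle.

No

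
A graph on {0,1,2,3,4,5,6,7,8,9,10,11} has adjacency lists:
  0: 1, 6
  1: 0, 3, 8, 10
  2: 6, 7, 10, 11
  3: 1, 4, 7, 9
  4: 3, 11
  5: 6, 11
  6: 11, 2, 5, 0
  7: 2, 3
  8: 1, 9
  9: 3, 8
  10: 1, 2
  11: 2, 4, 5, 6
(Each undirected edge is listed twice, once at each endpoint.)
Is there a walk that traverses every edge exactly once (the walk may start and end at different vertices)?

Degrees: 0:2, 1:4, 2:4, 3:4, 4:2, 5:2, 6:4, 7:2, 8:2, 9:2, 10:2, 11:4
Odd-degree vertices: none (0 total).
With 0 odd-degree vertices and all edges in one connected piece, an Eulerian trail exists.

Yes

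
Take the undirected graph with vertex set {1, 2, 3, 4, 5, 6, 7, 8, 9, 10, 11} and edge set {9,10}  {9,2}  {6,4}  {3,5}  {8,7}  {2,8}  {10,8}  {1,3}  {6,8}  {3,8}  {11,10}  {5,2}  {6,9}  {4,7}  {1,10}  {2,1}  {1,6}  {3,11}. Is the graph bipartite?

Color {2, 3, 6, 7, 10} black and {1, 4, 5, 8, 9, 11} white. No edge joins two same-colored vertices, so the graph is bipartite.

Yes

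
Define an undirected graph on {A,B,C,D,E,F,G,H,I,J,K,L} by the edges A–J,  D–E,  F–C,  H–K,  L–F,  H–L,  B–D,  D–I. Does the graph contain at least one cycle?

No

The graph has 12 vertices, 8 edges, and 4 connected components.
A forest on 12 vertices with 4 components has exactly 8 edges, which matches — so no cycle.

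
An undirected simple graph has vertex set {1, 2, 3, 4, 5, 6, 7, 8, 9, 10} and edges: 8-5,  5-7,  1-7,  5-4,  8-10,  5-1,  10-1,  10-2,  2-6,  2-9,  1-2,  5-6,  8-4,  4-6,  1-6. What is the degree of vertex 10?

Neighbors of 10: 1, 2, 8.

3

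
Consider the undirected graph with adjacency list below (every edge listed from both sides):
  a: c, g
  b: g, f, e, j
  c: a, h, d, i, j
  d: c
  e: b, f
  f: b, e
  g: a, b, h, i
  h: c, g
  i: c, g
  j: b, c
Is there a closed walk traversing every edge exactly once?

No

Degrees: a:2, b:4, c:5, d:1, e:2, f:2, g:4, h:2, i:2, j:2
Vertices with odd degree: c, d. An Eulerian circuit requires all degrees even.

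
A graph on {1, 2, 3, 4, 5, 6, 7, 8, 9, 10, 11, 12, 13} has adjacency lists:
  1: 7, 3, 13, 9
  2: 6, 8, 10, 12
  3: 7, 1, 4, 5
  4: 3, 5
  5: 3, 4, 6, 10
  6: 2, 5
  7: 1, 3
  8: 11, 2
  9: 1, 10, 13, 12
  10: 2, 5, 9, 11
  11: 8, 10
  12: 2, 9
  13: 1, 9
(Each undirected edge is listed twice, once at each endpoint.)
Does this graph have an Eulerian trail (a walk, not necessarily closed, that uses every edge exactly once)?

Degrees: 1:4, 2:4, 3:4, 4:2, 5:4, 6:2, 7:2, 8:2, 9:4, 10:4, 11:2, 12:2, 13:2
Odd-degree vertices: none (0 total).
The non-isolated vertices are connected and exactly 0 have odd degree, so an Eulerian trail exists.

Yes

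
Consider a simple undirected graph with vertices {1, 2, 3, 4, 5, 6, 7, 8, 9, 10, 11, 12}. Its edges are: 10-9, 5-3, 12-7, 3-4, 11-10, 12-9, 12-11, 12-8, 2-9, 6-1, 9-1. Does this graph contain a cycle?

Yes

The graph has 12 vertices, 11 edges, and 2 connected components.
Since 11 > 12 - 2, a cycle must exist; for instance 9-12-11-10-9.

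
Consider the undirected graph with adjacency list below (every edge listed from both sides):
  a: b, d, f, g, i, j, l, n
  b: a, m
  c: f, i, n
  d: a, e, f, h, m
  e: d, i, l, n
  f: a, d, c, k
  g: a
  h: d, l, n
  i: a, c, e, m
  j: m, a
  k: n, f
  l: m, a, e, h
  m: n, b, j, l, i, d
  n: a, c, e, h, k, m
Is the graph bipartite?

a-f-d-a is an odd cycle (length 3), and a bipartite graph can contain only even cycles.

No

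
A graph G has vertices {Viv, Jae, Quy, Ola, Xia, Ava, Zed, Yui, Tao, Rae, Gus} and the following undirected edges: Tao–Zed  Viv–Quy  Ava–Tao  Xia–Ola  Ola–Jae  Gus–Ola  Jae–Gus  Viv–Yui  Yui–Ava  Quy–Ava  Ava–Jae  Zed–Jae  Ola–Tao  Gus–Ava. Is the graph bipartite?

The cycle Ava-Jae-Gus-Ava has length 3, which is odd, so the graph is not bipartite.

No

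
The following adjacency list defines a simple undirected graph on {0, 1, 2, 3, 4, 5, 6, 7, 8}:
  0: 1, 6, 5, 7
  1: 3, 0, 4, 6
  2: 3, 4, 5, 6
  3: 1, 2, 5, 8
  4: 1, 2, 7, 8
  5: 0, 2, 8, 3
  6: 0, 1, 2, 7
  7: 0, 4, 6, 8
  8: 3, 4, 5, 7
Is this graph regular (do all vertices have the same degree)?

Degrees: 0:4, 1:4, 2:4, 3:4, 4:4, 5:4, 6:4, 7:4, 8:4
All degrees equal 4; the graph is regular.

Yes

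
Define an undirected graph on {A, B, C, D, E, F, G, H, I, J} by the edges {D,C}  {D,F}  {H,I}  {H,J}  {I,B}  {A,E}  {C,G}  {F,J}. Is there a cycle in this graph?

No

|V| = 10, |E| = 8, number of components = 2.
A forest on 10 vertices with 2 components has exactly 8 edges, which matches — so no cycle.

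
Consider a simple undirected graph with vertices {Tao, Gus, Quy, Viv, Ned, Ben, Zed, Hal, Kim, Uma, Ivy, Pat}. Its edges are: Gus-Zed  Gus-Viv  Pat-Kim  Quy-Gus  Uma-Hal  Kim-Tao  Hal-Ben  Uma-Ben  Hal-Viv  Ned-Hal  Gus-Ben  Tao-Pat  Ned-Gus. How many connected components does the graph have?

Component: {Ivy}
Component: {Tao, Kim, Pat}
Component: {Gus, Quy, Viv, Ned, Ben, Zed, Hal, Uma}

3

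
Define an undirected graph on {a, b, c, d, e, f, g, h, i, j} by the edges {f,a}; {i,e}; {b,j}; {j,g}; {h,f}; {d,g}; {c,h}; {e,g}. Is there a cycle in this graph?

No

The graph has 10 vertices, 8 edges, and 2 connected components.
Since 8 = 10 - 2, the graph is a forest and contains no cycle.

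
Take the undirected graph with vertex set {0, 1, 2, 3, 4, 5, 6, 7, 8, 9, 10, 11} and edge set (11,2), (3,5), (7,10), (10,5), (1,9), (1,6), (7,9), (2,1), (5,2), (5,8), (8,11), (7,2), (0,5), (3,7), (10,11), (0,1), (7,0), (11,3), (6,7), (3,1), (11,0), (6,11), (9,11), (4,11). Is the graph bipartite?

Partition the vertices as {1, 5, 7, 11} vs {0, 2, 3, 4, 6, 8, 9, 10}. Each listed edge has one endpoint in each part, so the graph is bipartite.

Yes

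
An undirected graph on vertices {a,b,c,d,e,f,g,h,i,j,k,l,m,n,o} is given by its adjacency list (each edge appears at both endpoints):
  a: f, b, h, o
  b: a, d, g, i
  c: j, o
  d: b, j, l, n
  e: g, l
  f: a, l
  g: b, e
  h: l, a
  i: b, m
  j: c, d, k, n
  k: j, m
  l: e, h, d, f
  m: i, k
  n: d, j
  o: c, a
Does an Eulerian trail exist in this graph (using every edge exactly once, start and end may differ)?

Yes

Degrees: a:4, b:4, c:2, d:4, e:2, f:2, g:2, h:2, i:2, j:4, k:2, l:4, m:2, n:2, o:2
Odd-degree vertices: none (0 total).
With 0 odd-degree vertices and all edges in one connected piece, an Eulerian trail exists.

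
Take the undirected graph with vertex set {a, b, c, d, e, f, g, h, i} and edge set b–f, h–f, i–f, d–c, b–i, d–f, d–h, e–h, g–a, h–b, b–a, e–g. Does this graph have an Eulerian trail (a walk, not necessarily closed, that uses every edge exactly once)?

Yes

Degrees: a:2, b:4, c:1, d:3, e:2, f:4, g:2, h:4, i:2
Odd-degree vertices: c, d (2 total).
The non-isolated vertices are connected and exactly 2 have odd degree, so an Eulerian trail exists (from c to d).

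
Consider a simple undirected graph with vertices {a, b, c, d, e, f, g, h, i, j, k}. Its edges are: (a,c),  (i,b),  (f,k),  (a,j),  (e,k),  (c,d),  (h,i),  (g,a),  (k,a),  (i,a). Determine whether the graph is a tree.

|V| = 11, |E| = 10.
Connected and |E| = |V| - 1, which characterizes a tree.

Yes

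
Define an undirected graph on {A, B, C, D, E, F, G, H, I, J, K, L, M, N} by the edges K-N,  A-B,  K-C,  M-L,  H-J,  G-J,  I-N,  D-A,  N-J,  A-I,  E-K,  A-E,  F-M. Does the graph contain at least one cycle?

The graph has 14 vertices, 13 edges, and 2 connected components.
Since 13 > 14 - 2, a cycle must exist; for instance A-I-N-K-E-A.

Yes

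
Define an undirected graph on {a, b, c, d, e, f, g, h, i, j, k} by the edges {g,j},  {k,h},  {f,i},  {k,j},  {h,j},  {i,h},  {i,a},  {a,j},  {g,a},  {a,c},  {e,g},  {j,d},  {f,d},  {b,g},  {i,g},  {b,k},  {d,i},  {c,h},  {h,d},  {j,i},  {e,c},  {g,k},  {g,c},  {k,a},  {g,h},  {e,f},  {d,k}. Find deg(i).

6

Neighbors of i: a, d, f, g, h, j.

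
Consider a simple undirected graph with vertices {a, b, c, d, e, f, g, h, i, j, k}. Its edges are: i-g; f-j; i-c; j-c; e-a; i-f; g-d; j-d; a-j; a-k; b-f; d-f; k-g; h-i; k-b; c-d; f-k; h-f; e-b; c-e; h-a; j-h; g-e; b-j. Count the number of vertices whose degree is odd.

Degrees: a:4, b:4, c:4, d:4, e:4, f:6, g:4, h:4, i:4, j:6, k:4
Odd-degree vertices: none.

0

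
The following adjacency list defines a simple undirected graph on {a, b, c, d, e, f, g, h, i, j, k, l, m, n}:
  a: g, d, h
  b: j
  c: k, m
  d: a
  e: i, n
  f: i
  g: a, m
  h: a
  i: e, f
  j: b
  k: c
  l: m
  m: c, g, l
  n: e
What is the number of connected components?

Component: {b, j}
Component: {e, f, i, n}
Component: {a, c, d, g, h, k, l, m}

3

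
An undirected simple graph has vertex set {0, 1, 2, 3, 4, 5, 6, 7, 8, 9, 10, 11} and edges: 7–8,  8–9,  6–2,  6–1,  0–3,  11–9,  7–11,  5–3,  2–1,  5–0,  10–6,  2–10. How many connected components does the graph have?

Component: {4}
Component: {0, 3, 5}
Component: {1, 2, 6, 10}
Component: {7, 8, 9, 11}

4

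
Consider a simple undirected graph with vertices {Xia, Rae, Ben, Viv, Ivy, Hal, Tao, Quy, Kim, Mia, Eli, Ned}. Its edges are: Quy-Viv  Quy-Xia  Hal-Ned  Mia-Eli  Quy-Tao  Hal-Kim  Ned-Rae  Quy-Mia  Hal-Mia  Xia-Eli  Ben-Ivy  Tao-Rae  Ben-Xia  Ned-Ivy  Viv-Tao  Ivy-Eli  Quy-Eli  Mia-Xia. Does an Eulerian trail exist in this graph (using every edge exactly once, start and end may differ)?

No

Degrees: Xia:4, Rae:2, Ben:2, Viv:2, Ivy:3, Hal:3, Tao:3, Quy:5, Kim:1, Mia:4, Eli:4, Ned:3
Odd-degree vertices: Ivy, Hal, Tao, Quy, Kim, Ned (6 total).
With 6 odd-degree vertices (more than two), no single trail can use every edge.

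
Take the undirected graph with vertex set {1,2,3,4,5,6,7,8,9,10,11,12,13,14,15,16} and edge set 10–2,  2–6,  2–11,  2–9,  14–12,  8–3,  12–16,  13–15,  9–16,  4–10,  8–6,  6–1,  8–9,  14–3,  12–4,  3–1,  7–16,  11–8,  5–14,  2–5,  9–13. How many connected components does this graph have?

Component: {1, 2, 3, 4, 5, 6, 7, 8, 9, 10, 11, 12, 13, 14, 15, 16}

1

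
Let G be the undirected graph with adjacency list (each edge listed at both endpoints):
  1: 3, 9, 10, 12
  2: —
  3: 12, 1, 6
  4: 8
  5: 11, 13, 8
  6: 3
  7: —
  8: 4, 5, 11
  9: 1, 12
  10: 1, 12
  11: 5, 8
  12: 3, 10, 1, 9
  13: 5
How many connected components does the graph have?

Component: {2}
Component: {7}
Component: {4, 5, 8, 11, 13}
Component: {1, 3, 6, 9, 10, 12}

4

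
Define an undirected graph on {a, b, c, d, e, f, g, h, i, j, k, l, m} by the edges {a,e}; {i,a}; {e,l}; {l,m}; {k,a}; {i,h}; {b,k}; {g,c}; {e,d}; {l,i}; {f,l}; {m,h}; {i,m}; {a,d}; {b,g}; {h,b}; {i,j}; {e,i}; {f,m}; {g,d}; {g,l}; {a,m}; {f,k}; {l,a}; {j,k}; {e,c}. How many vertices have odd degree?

Degrees: a:6, b:3, c:2, d:3, e:5, f:3, g:4, h:3, i:6, j:2, k:4, l:6, m:5
Odd-degree vertices: b, d, e, f, h, m.

6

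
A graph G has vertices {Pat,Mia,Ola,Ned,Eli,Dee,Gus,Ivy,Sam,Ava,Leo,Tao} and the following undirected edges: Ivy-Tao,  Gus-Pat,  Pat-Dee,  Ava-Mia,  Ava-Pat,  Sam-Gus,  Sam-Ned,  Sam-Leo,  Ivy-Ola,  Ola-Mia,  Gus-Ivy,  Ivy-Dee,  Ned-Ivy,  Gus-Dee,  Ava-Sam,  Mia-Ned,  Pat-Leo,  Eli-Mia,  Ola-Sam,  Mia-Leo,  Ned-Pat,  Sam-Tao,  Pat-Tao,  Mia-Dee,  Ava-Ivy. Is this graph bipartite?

No

Gus-Dee-Mia-Ava-Sam-Gus is an odd cycle (length 5), and a bipartite graph can contain only even cycles.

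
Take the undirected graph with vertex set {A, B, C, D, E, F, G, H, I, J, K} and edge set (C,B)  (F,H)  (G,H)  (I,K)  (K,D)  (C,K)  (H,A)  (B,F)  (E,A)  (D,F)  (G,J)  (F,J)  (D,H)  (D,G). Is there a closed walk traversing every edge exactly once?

No

Degrees: A:2, B:2, C:2, D:4, E:1, F:4, G:3, H:4, I:1, J:2, K:3
Vertices with odd degree: E, G, I, K. An Eulerian circuit requires all degrees even.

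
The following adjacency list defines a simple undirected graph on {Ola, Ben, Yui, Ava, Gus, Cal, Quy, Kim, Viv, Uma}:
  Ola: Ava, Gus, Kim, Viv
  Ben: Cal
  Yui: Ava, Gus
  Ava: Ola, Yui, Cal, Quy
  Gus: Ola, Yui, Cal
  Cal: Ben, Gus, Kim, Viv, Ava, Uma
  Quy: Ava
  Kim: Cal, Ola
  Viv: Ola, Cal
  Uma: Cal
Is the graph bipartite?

Partition the vertices as {Ben, Ava, Gus, Kim, Viv, Uma} vs {Ola, Yui, Cal, Quy}. Each listed edge has one endpoint in each part, so the graph is bipartite.

Yes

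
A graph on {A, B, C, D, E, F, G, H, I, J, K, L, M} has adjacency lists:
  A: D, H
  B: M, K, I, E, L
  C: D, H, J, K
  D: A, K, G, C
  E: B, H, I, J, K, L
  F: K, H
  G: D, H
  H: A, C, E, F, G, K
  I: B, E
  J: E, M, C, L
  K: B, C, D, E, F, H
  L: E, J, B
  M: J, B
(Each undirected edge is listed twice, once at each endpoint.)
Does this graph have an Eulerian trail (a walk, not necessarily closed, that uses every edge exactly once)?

Yes

Degrees: A:2, B:5, C:4, D:4, E:6, F:2, G:2, H:6, I:2, J:4, K:6, L:3, M:2
Odd-degree vertices: B, L (2 total).
With 2 odd-degree vertices and all edges in one connected piece, an Eulerian trail exists (from B to L).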